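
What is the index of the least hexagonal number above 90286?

Solve n(2n−1) > 90286 for integer n.
The largest n with value ≤ 90286 is 212 (since 89676 ≤ 90286 < 90525), so the first above is n = 213, value 90525.

213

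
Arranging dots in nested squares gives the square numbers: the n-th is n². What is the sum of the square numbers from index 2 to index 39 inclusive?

Σ_{i=2}^{39} i² = 20540 − 1 = 20539.

20539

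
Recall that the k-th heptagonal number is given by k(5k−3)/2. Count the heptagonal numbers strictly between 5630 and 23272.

49

The n-th heptagonal number is n(5n−3)/2.
Smallest index with value > 5630: n = 48 (giving 5688).
Largest index with value < 23272: n = 96 (giving 22896).
Indices 48 through 96: 49 terms.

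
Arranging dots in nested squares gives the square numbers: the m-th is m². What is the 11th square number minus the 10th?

21

n² − (n−1)² = 2n − 1, so 11² − 10² = 2·11 − 1 = 21.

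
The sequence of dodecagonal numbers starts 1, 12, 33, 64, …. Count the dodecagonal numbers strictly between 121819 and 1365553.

366

The n-th dodecagonal number is n(5n−4).
Smallest index with value > 121819: n = 157 (giving 122617).
Largest index with value < 1365553: n = 522 (giving 1360332).
Indices 157 through 522: 366 terms.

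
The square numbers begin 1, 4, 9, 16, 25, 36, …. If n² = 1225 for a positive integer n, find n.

35

We need n² = 1225, so n = √1225 = 35.
Check: 35² = 1225. ✓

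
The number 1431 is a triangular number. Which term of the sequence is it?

Set n(n+1)/2 = 1431, giving n² + n − 2862 = 0.
The discriminant is 1 + 8·1431 = 11449, and √11449 = 107.
So n = (-1 + 107) / 2 = 106/2 = 53.
Check: 53·54/2 = 1431. ✓

53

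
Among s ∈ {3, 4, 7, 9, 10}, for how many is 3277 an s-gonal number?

s = 3: P(3, 80) = 3240 and P(3, 81) = 3321; 3277 is not s-gonal.
s = 4: P(4, 57) = 3249 and P(4, 58) = 3364; 3277 is not s-gonal.
s = 7: P(7, 36) = 3186 and P(7, 37) = 3367; 3277 is not s-gonal.
s = 9: P(9, 30) = 3075 and P(9, 31) = 3286; 3277 is not s-gonal.
s = 10: P(10, 29) = 3277. ✓
Hits: s ∈ {10} → 1.

1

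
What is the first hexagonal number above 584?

Solve n(2n−1) > 584 for integer n.
The largest n with value ≤ 584 is 17 (since 561 ≤ 584 < 630), so the first above is n = 18, value 630.

630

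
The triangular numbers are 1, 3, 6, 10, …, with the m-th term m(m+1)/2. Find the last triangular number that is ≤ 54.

Solve n(n+1)/2 ≤ 54 for integer n.
n = 9 gives 45 ≤ 54, while n = 10 gives 55 > 54; so the answer is 45.

45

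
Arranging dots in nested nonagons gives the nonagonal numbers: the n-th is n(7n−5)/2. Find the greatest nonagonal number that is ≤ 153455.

152361

Solve n(7n−5)/2 ≤ 153455 for integer n.
n = 209 gives 152361 ≤ 153455, while n = 210 gives 153825 > 153455; so the answer is 152361.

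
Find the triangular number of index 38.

The 38th triangular number is n(n+1)/2 with n = 38.
38·39/2 = 1482/2 = 741.

741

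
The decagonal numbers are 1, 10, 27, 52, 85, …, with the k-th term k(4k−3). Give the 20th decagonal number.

20·(4·20 − 3) = 20·77 = 1540.

1540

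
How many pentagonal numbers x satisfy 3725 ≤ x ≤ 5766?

The n-th pentagonal number is n(3n−1)/2.
Smallest index with value ≥ 3725: n = 50 (giving 3725).
Largest index with value ≤ 5766: n = 62 (giving 5735).
Indices 50 through 62: 13 terms.

13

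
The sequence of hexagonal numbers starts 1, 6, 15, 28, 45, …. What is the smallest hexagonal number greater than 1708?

1770

Solve n(2n−1) > 1708 for integer n.
The largest n with value ≤ 1708 is 29 (since 1653 ≤ 1708 < 1770), so the first above is n = 30, value 1770.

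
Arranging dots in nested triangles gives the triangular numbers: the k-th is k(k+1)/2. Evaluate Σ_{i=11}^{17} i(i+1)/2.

Σ i(i+1)/2 = (Σi² + Σi) / 2 over i = 11..17.
Σi = 153 − 55 = 98 and Σi² = 1785 − 385 = 1400.
(1·1400 + 1·98) / 2 = 1498/2 = 749.

749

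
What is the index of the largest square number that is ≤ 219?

Solve n² ≤ 219 for integer n.
n = 14 gives 196 ≤ 219, while n = 15 gives 225 > 219; so the answer is index 14.

14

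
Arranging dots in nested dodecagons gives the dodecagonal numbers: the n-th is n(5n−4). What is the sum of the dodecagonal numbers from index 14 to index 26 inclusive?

Σ i(5i−4) = 5Σi² − 4Σi over i = 14..26.
Σi = 351 − 91 = 260 and Σi² = 6201 − 819 = 5382.
5·5382 − 4·260 = 25870.

25870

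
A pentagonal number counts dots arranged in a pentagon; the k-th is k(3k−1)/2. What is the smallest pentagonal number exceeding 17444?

Solve n(3n−1)/2 > 17444 for integer n.
The largest n with value ≤ 17444 is 108 (since 17442 ≤ 17444 < 17767), so the first above is n = 109, value 17767.

17767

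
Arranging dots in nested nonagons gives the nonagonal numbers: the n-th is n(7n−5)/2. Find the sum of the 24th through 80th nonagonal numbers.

586036

Σ i(7i−5)/2 = (7Σi² − 5Σi) / 2 over i = 24..80.
Σi = 3240 − 276 = 2964 and Σi² = 173880 − 4324 = 169556.
(7·169556 − 5·2964) / 2 = 1172072/2 = 586036.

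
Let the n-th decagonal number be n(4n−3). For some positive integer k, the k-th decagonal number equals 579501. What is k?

Set n(4n−3) = 579501, giving 4n² − 3n − 579501 = 0.
The discriminant is 9 + 16·579501 = 9272025, and √9272025 = 3045.
So n = (3 + 3045) / 8 = 3048/8 = 381.
Check: 381·(4·381 − 3) = 579501. ✓

381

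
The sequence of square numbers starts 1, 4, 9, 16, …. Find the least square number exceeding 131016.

Solve n² > 131016 for integer n.
The largest n with value ≤ 131016 is 361 (since 130321 ≤ 131016 < 131044), so the first above is n = 362, value 131044.

131044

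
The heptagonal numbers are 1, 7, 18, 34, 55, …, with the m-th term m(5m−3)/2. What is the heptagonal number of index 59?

8614

The 59th heptagonal number is n(5n−3)/2 with n = 59.
59·(5·59 − 3)/2 = 59·292/2 = 59·146 = 8614.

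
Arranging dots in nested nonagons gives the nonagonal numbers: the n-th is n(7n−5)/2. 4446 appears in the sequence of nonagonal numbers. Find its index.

36

Set n(7n−5)/2 = 4446, giving 7n² − 5n − 8892 = 0.
The discriminant is 25 + 56·4446 = 249001, and √249001 = 499.
So n = (5 + 499) / 14 = 504/14 = 36.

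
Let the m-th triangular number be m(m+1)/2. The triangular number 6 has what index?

Set n(n+1)/2 = 6, giving n² + n − 12 = 0.
So n = (-1 + 7) / 2 = 6/2 = 3.

3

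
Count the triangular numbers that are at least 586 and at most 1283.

17

The n-th triangular number is n(n+1)/2.
Smallest index with value ≥ 586: n = 34 (giving 595).
Largest index with value ≤ 1283: n = 50 (giving 1275).
Indices 34 through 50: 17 terms.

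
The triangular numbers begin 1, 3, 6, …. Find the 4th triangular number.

10

4·5/2 = 20/2 = 10.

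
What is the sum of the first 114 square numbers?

Σ_{i=1}^{114} i² = 114·115·229/6 = 500365.

500365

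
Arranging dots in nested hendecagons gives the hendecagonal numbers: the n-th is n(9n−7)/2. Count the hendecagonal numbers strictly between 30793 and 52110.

The n-th hendecagonal number is n(9n−7)/2.
Smallest index with value > 30793: n = 84 (giving 31458).
Largest index with value < 52110: n = 107 (giving 51146).
Indices 84 through 107: 24 terms.

24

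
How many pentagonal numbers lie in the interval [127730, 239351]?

108

The n-th pentagonal number is n(3n−1)/2.
Smallest index with value ≥ 127730: n = 292 (giving 127750).
Largest index with value ≤ 239351: n = 399 (giving 238602).
Indices 292 through 399: 108 terms.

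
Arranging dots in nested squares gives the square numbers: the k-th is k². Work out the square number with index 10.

The 10th square number is n² with n = 10.
10² = 100.

100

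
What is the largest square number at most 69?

64

Solve n² ≤ 69 for integer n.
n = 8 gives 64 ≤ 69, while n = 9 gives 81 > 69; so the answer is 64.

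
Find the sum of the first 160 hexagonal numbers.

Σ i(2i−1) = 2Σi² − Σi over i = 1..160.
Σi = 12880 and Σi² = 1378160.
2·1378160 − 1·12880 = 2743440.

2743440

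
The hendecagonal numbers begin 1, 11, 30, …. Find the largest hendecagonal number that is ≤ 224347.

Solve n(9n−7)/2 ≤ 224347 for integer n.
n = 223 gives 223000 ≤ 224347, while n = 224 gives 225008 > 224347; so the answer is 223000.

223000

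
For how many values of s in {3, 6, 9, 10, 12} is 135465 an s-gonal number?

s = 3: P(3, 520) = 135460 and P(3, 521) = 135981; 135465 is not s-gonal.
s = 6: P(6, 260) = 134940 and P(6, 261) = 135981; 135465 is not s-gonal.
s = 9: P(9, 197) = 135339 and P(9, 198) = 136719; 135465 is not s-gonal.
s = 10: P(10, 184) = 134872 and P(10, 185) = 136345; 135465 is not s-gonal.
s = 12: P(12, 165) = 135465. ✓
Hits: s ∈ {12} → 1.

1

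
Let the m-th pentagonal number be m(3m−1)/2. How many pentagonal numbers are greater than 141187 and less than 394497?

206

The n-th pentagonal number is n(3n−1)/2.
Smallest index with value > 141187: n = 307 (giving 141220).
Largest index with value < 394497: n = 512 (giving 392960).
Indices 307 through 512: 206 terms.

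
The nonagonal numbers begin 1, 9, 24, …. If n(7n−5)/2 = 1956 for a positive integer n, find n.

24

Set n(7n−5)/2 = 1956, giving 7n² − 5n − 3912 = 0.
The discriminant is 25 + 56·1956 = 109561, and √109561 = 331.
So n = (5 + 331) / 14 = 336/14 = 24.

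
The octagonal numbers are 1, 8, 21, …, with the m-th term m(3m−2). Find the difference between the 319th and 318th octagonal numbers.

1909

Consecutive octagonal numbers differ by 6n − 5: here 6·319 − 5 = 1909.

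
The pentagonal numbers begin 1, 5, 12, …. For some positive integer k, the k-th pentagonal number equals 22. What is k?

4

Set n(3n−1)/2 = 22, giving 3n² − n − 44 = 0.
The discriminant is 1 + 24·22 = 529, and √529 = 23.
So n = (1 + 23) / 6 = 24/6 = 4.
Check: 4·(3·4 − 1)/2 = 22. ✓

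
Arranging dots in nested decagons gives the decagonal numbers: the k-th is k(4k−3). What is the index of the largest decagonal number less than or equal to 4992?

Solve n(4n−3) ≤ 4992 for integer n.
n = 35 gives 4795 ≤ 4992, while n = 36 gives 5076 > 4992; so the answer is index 35.

35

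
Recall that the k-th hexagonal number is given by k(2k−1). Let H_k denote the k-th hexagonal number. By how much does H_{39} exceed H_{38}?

153

Consecutive hexagonal numbers differ by 4n − 3: here 4·39 − 3 = 153.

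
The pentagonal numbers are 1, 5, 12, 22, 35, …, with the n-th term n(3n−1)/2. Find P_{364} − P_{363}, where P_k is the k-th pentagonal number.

1090

Consecutive pentagonal numbers differ by 3n − 2: here 3·364 − 2 = 1090.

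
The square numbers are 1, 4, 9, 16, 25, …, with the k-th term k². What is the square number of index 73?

5329

The 73rd square number is n² with n = 73.
73² = 5329.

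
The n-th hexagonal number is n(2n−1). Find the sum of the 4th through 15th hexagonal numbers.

Σ i(2i−1) = 2Σi² − Σi over i = 4..15.
Σi = 120 − 6 = 114 and Σi² = 1240 − 14 = 1226.
2·1226 − 1·114 = 2338.

2338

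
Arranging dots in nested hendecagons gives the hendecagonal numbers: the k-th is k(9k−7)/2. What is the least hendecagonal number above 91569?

Solve n(9n−7)/2 > 91569 for integer n.
The largest n with value ≤ 91569 is 143 (since 91520 ≤ 91569 < 92808), so the first above is n = 144, value 92808.

92808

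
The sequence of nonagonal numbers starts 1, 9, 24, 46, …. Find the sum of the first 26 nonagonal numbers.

Σ i(7i−5)/2 = (7Σi² − 5Σi) / 2 over i = 1..26.
Σi = 351 and Σi² = 6201.
(7·6201 − 5·351) / 2 = 41652/2 = 20826.

20826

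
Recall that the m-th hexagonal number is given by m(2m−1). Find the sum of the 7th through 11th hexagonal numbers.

785

Σ i(2i−1) = 2Σi² − Σi over i = 7..11.
Σi = 66 − 21 = 45 and Σi² = 506 − 91 = 415.
2·415 − 1·45 = 785.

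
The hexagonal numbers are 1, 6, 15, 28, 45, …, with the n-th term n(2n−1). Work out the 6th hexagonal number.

66

The 6th hexagonal number is n(2n−1) with n = 6.
6·(2·6 − 1) = 6·11 = 66.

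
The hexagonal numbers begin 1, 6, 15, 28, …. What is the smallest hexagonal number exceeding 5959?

5995

Solve n(2n−1) > 5959 for integer n.
The largest n with value ≤ 5959 is 54 (since 5778 ≤ 5959 < 5995), so the first above is n = 55, value 5995.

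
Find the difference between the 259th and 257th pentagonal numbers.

259·(3·259 − 1)/2 = 100492 and 257·(3·257 − 1)/2 = 98945.
Difference: 100492 − 98945 = 1547.

1547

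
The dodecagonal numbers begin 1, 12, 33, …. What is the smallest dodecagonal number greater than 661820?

Solve n(5n−4) > 661820 for integer n.
The largest n with value ≤ 661820 is 364 (since 661024 ≤ 661820 < 664665), so the first above is n = 365, value 664665.

664665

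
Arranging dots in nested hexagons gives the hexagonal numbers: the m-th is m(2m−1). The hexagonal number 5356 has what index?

52

Set n(2n−1) = 5356, giving 2n² − n − 5356 = 0.
The discriminant is 1 + 8·5356 = 42849, and √42849 = 207.
So n = (1 + 207) / 4 = 208/4 = 52.
Check: 52·(2·52 − 1) = 5356. ✓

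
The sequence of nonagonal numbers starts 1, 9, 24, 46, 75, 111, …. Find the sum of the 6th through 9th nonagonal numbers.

Σ i(7i−5)/2 = (7Σi² − 5Σi) / 2 over i = 6..9.
Σi = 45 − 15 = 30 and Σi² = 285 − 55 = 230.
(7·230 − 5·30) / 2 = 1460/2 = 730.

730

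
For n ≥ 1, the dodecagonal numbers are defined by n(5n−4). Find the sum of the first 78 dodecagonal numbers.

Σ i(5i−4) = 5Σi² − 4Σi over i = 1..78.
Σi = 3081 and Σi² = 161239.
5·161239 − 4·3081 = 793871.

793871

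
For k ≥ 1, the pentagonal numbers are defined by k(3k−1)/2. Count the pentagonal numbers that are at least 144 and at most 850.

The n-th pentagonal number is n(3n−1)/2.
Smallest index with value ≥ 144: n = 10 (giving 145).
Largest index with value ≤ 850: n = 23 (giving 782).
Indices 10 through 23: 14 terms.

14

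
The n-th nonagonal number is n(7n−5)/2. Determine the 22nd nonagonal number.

1639

The 22nd nonagonal number is n(7n−5)/2 with n = 22.
22·(7·22 − 5)/2 = 22·149/2 = 1639.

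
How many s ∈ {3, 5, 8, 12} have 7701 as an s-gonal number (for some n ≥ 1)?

1

s = 3: P(3, 123) = 7626 and P(3, 124) = 7750; 7701 is not s-gonal.
s = 5: P(5, 71) = 7526 and P(5, 72) = 7740; 7701 is not s-gonal.
s = 8: P(8, 51) = 7701. ✓
s = 12: P(12, 39) = 7449 and P(12, 40) = 7840; 7701 is not s-gonal.
Hits: s ∈ {8} → 1.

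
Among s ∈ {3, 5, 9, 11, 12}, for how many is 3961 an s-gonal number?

s = 3: P(3, 88) = 3916 and P(3, 89) = 4005; 3961 is not s-gonal.
s = 5: P(5, 51) = 3876 and P(5, 52) = 4030; 3961 is not s-gonal.
s = 9: P(9, 34) = 3961. ✓
s = 11: P(11, 30) = 3945 and P(11, 31) = 4216; 3961 is not s-gonal.
s = 12: P(12, 28) = 3808 and P(12, 29) = 4089; 3961 is not s-gonal.
Hits: s ∈ {9} → 1.

1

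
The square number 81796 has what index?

286

We need n² = 81796, so n = √81796 = 286.
Check: 286² = 81796. ✓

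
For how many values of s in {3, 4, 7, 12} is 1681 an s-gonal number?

s = 3: P(3, 57) = 1653 and P(3, 58) = 1711; 1681 is not s-gonal.
s = 4: P(4, 41) = 1681. ✓
s = 7: P(7, 26) = 1651 and P(7, 27) = 1782; 1681 is not s-gonal.
s = 12: P(12, 18) = 1548 and P(12, 19) = 1729; 1681 is not s-gonal.
Hits: s ∈ {4} → 1.

1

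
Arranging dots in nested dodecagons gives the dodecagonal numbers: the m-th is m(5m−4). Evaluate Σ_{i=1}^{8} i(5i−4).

Σ i(5i−4) = 5Σi² − 4Σi over i = 1..8.
Σi = 36 and Σi² = 204.
5·204 − 4·36 = 876.

876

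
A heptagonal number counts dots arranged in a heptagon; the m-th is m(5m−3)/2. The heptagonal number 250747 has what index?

317

Set n(5n−3)/2 = 250747, giving 5n² − 3n − 501494 = 0.
The discriminant is 9 + 40·250747 = 10029889, and √10029889 = 3167.
So n = (3 + 3167) / 10 = 3170/10 = 317.
Check: 317·(5·317 − 3)/2 = 250747. ✓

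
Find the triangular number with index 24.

The 24th triangular number is n(n+1)/2 with n = 24.
24·25/2 = 600/2 = 300.

300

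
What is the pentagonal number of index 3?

12

The 3rd pentagonal number is n(3n−1)/2 with n = 3.
3·(3·3 − 1)/2 = 3·8/2 = 3·4 = 12.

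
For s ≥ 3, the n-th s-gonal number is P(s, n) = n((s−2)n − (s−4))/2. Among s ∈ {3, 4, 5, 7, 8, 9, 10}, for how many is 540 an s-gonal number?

2

s = 3: P(3, 32) = 528 and P(3, 33) = 561; 540 is not s-gonal.
s = 4: P(4, 23) = 529 and P(4, 24) = 576; 540 is not s-gonal.
s = 5: P(5, 19) = 532 and P(5, 20) = 590; 540 is not s-gonal.
s = 7: P(7, 15) = 540. ✓
s = 8: P(8, 13) = 481 and P(8, 14) = 560; 540 is not s-gonal.
s = 9: P(9, 12) = 474 and P(9, 13) = 559; 540 is not s-gonal.
s = 10: P(10, 12) = 540. ✓
Hits: s ∈ {7, 10} → 2.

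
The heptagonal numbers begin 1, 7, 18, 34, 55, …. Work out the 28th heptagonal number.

1918

28·(5·28 − 3)/2 = 28·137/2 = 1918.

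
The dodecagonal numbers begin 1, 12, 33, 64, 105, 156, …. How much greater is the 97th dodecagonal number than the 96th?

961

Consecutive dodecagonal numbers differ by 10n − 9: here 10·97 − 9 = 961.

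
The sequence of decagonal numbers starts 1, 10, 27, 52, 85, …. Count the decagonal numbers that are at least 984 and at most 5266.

The n-th decagonal number is n(4n−3).
Smallest index with value ≥ 984: n = 17 (giving 1105).
Largest index with value ≤ 5266: n = 36 (giving 5076).
Indices 17 through 36: 20 terms.

20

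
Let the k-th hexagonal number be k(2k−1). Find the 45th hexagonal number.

4005

45·(2·45 − 1) = 45·89 = 4005.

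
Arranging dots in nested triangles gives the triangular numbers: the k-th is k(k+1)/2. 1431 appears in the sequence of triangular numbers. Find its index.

Set n(n+1)/2 = 1431, giving n² + n − 2862 = 0.
So n = (-1 + 107) / 2 = 106/2 = 53.
Check: 53·54/2 = 1431. ✓

53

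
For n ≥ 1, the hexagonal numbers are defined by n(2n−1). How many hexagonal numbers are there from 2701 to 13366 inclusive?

The n-th hexagonal number is n(2n−1).
Smallest index with value ≥ 2701: n = 37 (giving 2701).
Largest index with value ≤ 13366: n = 82 (giving 13366).
Indices 37 through 82: 46 terms.

46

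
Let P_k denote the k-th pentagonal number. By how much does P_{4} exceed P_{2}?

4·(3·4 − 1)/2 = 22 and 2·(3·2 − 1)/2 = 5.
Difference: 22 − 5 = 17.

17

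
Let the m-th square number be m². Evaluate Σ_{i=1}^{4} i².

30

Σ_{i=1}^{4} i² = 4·5·9/6 = 30.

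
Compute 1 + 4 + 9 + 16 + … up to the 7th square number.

140

Σ_{i=1}^{7} i² = 7·8·15/6 = 140.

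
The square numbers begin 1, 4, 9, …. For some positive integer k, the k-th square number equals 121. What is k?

11

We need n² = 121, so n = √121 = 11.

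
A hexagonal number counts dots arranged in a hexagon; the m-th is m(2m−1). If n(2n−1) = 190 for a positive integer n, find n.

10

Set n(2n−1) = 190, giving 2n² − n − 190 = 0.
The discriminant is 1 + 8·190 = 1521, and √1521 = 39.
So n = (1 + 39) / 4 = 40/4 = 10.
Check: 10·(2·10 − 1) = 190. ✓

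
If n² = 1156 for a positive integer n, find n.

We need n² = 1156, so n = √1156 = 34.

34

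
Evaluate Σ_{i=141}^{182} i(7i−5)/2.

Σ i(7i−5)/2 = (7Σi² − 5Σi) / 2 over i = 141..182.
Σi = 16653 − 9870 = 6783 and Σi² = 2026115 − 924490 = 1101625.
(7·1101625 − 5·6783) / 2 = 7677460/2 = 3838730.

3838730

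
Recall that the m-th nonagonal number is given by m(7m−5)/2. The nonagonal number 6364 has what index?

Set n(7n−5)/2 = 6364, giving 7n² − 5n − 12728 = 0.
So n = (5 + 597) / 14 = 602/14 = 43.

43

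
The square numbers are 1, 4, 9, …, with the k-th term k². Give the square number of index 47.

2209

The 47th square number is n² with n = 47.
47² = 2209.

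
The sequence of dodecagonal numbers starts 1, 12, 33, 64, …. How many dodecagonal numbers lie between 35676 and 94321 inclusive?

53

The n-th dodecagonal number is n(5n−4).
Smallest index with value ≥ 35676: n = 85 (giving 35785).
Largest index with value ≤ 94321: n = 137 (giving 93297).
Indices 85 through 137: 53 terms.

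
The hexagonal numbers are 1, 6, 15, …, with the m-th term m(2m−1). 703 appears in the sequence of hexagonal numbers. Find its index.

19

Set n(2n−1) = 703, giving 2n² − n − 703 = 0.
The discriminant is 1 + 8·703 = 5625, and √5625 = 75.
So n = (1 + 75) / 4 = 76/4 = 19.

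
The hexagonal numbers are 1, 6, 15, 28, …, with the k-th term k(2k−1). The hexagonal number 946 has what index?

Set n(2n−1) = 946, giving 2n² − n − 946 = 0.
The discriminant is 1 + 8·946 = 7569, and √7569 = 87.
So n = (1 + 87) / 4 = 88/4 = 22.

22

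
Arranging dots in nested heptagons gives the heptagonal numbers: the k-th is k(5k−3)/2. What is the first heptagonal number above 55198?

55279

Solve n(5n−3)/2 > 55198 for integer n.
The largest n with value ≤ 55198 is 148 (since 54538 ≤ 55198 < 55279), so the first above is n = 149, value 55279.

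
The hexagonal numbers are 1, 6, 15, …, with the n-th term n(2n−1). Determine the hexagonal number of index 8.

120

The 8th hexagonal number is n(2n−1) with n = 8.
8·(2·8 − 1) = 8·15 = 120.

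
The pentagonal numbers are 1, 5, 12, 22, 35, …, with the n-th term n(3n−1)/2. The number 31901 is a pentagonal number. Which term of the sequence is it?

146

Set n(3n−1)/2 = 31901, giving 3n² − n − 63802 = 0.
So n = (1 + 875) / 6 = 876/6 = 146.
Check: 146·(3·146 − 1)/2 = 31901. ✓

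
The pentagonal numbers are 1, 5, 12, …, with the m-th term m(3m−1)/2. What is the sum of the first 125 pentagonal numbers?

Σ i(3i−1)/2 = (3Σi² − Σi) / 2 over i = 1..125.
Σi = 7875 and Σi² = 658875.
(3·658875 − 1·7875) / 2 = 1968750/2 = 984375.

984375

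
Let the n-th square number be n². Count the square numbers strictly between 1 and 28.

The n-th square number is n².
Smallest index with value > 1: n = 2 (giving 4).
Largest index with value < 28: n = 5 (giving 25).
Indices 2 through 5: 4 terms.

4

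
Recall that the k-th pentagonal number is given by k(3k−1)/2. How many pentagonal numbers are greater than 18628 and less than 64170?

The n-th pentagonal number is n(3n−1)/2.
Smallest index with value > 18628: n = 112 (giving 18760).
Largest index with value < 64170: n = 206 (giving 63551).
Indices 112 through 206: 95 terms.

95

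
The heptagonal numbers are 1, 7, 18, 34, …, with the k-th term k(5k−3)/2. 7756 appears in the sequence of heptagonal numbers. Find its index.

56

Set n(5n−3)/2 = 7756, giving 5n² − 3n − 15512 = 0.
The discriminant is 9 + 40·7756 = 310249, and √310249 = 557.
So n = (3 + 557) / 10 = 560/10 = 56.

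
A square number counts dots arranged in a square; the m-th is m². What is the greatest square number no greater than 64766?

Solve n² ≤ 64766 for integer n.
n = 254 gives 64516 ≤ 64766, while n = 255 gives 65025 > 64766; so the answer is 64516.

64516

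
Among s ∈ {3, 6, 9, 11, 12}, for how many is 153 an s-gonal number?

s = 3: P(3, 17) = 153. ✓
s = 6: P(6, 9) = 153. ✓
s = 9: P(9, 6) = 111 and P(9, 7) = 154; 153 is not s-gonal.
s = 11: P(11, 6) = 141 and P(11, 7) = 196; 153 is not s-gonal.
s = 12: P(12, 5) = 105 and P(12, 6) = 156; 153 is not s-gonal.
Hits: s ∈ {3, 6} → 2.

2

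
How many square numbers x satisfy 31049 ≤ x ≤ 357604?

422

The n-th square number is n².
Smallest index with value ≥ 31049: n = 177 (giving 31329).
Largest index with value ≤ 357604: n = 598 (giving 357604).
Indices 177 through 598: 422 terms.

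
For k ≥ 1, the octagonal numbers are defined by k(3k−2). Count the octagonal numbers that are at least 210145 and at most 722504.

227

The n-th octagonal number is n(3n−2).
Smallest index with value ≥ 210145: n = 265 (giving 210145).
Largest index with value ≤ 722504: n = 491 (giving 722261).
Indices 265 through 491: 227 terms.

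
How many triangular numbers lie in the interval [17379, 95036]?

250

The n-th triangular number is n(n+1)/2.
Smallest index with value ≥ 17379: n = 186 (giving 17391).
Largest index with value ≤ 95036: n = 435 (giving 94830).
Indices 186 through 435: 250 terms.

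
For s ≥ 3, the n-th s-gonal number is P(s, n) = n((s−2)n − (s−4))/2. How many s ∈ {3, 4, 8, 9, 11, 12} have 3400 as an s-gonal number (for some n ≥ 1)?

1

s = 3: P(3, 81) = 3321 and P(3, 82) = 3403; 3400 is not s-gonal.
s = 4: P(4, 58) = 3364 and P(4, 59) = 3481; 3400 is not s-gonal.
s = 8: P(8, 34) = 3400. ✓
s = 9: P(9, 31) = 3286 and P(9, 32) = 3504; 3400 is not s-gonal.
s = 11: P(11, 27) = 3186 and P(11, 28) = 3430; 3400 is not s-gonal.
s = 12: P(12, 26) = 3276 and P(12, 27) = 3537; 3400 is not s-gonal.
Hits: s ∈ {8} → 1.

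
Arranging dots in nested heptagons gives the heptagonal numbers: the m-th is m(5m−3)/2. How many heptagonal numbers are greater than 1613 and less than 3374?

The n-th heptagonal number is n(5n−3)/2.
Smallest index with value > 1613: n = 26 (giving 1651).
Largest index with value < 3374: n = 37 (giving 3367).
Indices 26 through 37: 12 terms.

12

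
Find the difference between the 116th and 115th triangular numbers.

116

Consecutive triangular numbers differ by n: T_{116} − T_{115} = 116.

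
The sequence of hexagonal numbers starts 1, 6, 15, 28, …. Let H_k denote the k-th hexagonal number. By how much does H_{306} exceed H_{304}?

2438

306·(2·306 − 1) = 186966 and 304·(2·304 − 1) = 184528.
Difference: 186966 − 184528 = 2438.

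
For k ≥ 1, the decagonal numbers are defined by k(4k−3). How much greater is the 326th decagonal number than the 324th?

5194

326·(4·326 − 3) = 424126 and 324·(4·324 − 3) = 418932.
Difference: 424126 − 418932 = 5194.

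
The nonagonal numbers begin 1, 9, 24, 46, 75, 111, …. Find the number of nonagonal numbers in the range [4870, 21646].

The n-th nonagonal number is n(7n−5)/2.
Smallest index with value ≥ 4870: n = 38 (giving 4959).
Largest index with value ≤ 21646: n = 79 (giving 21646).
Indices 38 through 79: 42 terms.

42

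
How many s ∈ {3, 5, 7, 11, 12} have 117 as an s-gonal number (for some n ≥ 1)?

s = 3: P(3, 14) = 105 and P(3, 15) = 120; 117 is not s-gonal.
s = 5: P(5, 9) = 117. ✓
s = 7: P(7, 7) = 112 and P(7, 8) = 148; 117 is not s-gonal.
s = 11: P(11, 5) = 95 and P(11, 6) = 141; 117 is not s-gonal.
s = 12: P(12, 5) = 105 and P(12, 6) = 156; 117 is not s-gonal.
Hits: s ∈ {5} → 1.

1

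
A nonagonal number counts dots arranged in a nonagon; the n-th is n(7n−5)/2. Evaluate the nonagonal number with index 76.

20026

The 76th nonagonal number is n(7n−5)/2 with n = 76.
76·(7·76 − 5)/2 = 76·527/2 = 20026.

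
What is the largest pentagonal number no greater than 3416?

Solve n(3n−1)/2 ≤ 3416 for integer n.
n = 47 gives 3290 ≤ 3416, while n = 48 gives 3432 > 3416; so the answer is 3290.

3290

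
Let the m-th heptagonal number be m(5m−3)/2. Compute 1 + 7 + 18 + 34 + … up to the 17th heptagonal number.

Σ i(5i−3)/2 = (5Σi² − 3Σi) / 2 over i = 1..17.
Σi = 153 and Σi² = 1785.
(5·1785 − 3·153) / 2 = 8466/2 = 4233.

4233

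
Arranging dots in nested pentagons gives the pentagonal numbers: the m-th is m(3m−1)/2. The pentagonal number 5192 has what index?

59

Set n(3n−1)/2 = 5192, giving 3n² − n − 10384 = 0.
So n = (1 + 353) / 6 = 354/6 = 59.
Check: 59·(3·59 − 1)/2 = 5192. ✓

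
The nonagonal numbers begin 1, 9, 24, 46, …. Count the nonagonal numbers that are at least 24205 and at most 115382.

98

The n-th nonagonal number is n(7n−5)/2.
Smallest index with value ≥ 24205: n = 84 (giving 24486).
Largest index with value ≤ 115382: n = 181 (giving 114211).
Indices 84 through 181: 98 terms.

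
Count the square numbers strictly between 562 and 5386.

50

The n-th square number is n².
Smallest index with value > 562: n = 24 (giving 576).
Largest index with value < 5386: n = 73 (giving 5329).
Indices 24 through 73: 50 terms.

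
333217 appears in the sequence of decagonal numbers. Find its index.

289

Set n(4n−3) = 333217, giving 4n² − 3n − 333217 = 0.
The discriminant is 9 + 16·333217 = 5331481, and √5331481 = 2309.
So n = (3 + 2309) / 8 = 2312/8 = 289.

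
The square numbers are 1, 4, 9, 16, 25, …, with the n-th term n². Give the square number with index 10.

100

10² = 100.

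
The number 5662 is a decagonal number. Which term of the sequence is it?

38

Set n(4n−3) = 5662, giving 4n² − 3n − 5662 = 0.
The discriminant is 9 + 16·5662 = 90601, and √90601 = 301.
So n = (3 + 301) / 8 = 304/8 = 38.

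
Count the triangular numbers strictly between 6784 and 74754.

271

The n-th triangular number is n(n+1)/2.
Smallest index with value > 6784: n = 116 (giving 6786).
Largest index with value < 74754: n = 386 (giving 74691).
Indices 116 through 386: 271 terms.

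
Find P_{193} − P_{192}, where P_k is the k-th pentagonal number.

Consecutive pentagonal numbers differ by 3n − 2: here 3·193 − 2 = 577.

577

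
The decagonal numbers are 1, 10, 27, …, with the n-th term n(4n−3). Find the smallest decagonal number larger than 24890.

25360

Solve n(4n−3) > 24890 for integer n.
The largest n with value ≤ 24890 is 79 (since 24727 ≤ 24890 < 25360), so the first above is n = 80, value 25360.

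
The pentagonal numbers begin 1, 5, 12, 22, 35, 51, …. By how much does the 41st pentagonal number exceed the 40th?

121

Consecutive pentagonal numbers differ by 3n − 2: here 3·41 − 2 = 121.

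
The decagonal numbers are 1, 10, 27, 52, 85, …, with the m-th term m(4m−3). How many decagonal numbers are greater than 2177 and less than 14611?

The n-th decagonal number is n(4n−3).
Smallest index with value > 2177: n = 24 (giving 2232).
Largest index with value < 14611: n = 60 (giving 14220).
Indices 24 through 60: 37 terms.

37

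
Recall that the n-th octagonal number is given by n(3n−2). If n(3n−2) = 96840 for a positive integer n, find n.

180

Set n(3n−2) = 96840, giving 3n² − 2n − 96840 = 0.
The discriminant is 4 + 12·96840 = 1162084, and √1162084 = 1078.
So n = (2 + 1078) / 6 = 1080/6 = 180.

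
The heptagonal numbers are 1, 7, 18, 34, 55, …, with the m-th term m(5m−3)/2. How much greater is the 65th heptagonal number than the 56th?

2709

65·(5·65 − 3)/2 = 10465 and 56·(5·56 − 3)/2 = 7756.
Difference: 10465 − 7756 = 2709.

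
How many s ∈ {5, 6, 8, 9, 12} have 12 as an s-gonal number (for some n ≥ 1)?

2

s = 5: P(5, 3) = 12. ✓
s = 6: P(6, 2) = 6 and P(6, 3) = 15; 12 is not s-gonal.
s = 8: P(8, 2) = 8 and P(8, 3) = 21; 12 is not s-gonal.
s = 9: P(9, 2) = 9 and P(9, 3) = 24; 12 is not s-gonal.
s = 12: P(12, 2) = 12. ✓
Hits: s ∈ {5, 12} → 2.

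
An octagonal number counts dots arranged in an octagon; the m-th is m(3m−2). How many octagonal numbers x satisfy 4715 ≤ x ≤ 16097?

34

The n-th octagonal number is n(3n−2).
Smallest index with value ≥ 4715: n = 40 (giving 4720).
Largest index with value ≤ 16097: n = 73 (giving 15841).
Indices 40 through 73: 34 terms.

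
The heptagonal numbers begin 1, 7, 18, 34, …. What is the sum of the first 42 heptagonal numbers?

Σ i(5i−3)/2 = (5Σi² − 3Σi) / 2 over i = 1..42.
Σi = 903 and Σi² = 25585.
(5·25585 − 3·903) / 2 = 125216/2 = 62608.

62608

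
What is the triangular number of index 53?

The 53rd triangular number is n(n+1)/2 with n = 53.
53·54/2 = 2862/2 = 1431.

1431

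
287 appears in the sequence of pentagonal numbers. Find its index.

14

Set n(3n−1)/2 = 287, giving 3n² − n − 574 = 0.
The discriminant is 1 + 24·287 = 6889, and √6889 = 83.
So n = (1 + 83) / 6 = 84/6 = 14.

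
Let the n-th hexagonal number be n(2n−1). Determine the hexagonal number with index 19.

The 19th hexagonal number is n(2n−1) with n = 19.
19·(2·19 − 1) = 19·37 = 703.

703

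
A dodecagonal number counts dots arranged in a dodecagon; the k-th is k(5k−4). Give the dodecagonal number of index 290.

419340

290·(5·290 − 4) = 290·1446 = 419340.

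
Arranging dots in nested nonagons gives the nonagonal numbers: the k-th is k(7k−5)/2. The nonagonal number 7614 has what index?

Set n(7n−5)/2 = 7614, giving 7n² − 5n − 15228 = 0.
The discriminant is 25 + 56·7614 = 426409, and √426409 = 653.
So n = (5 + 653) / 14 = 658/14 = 47.

47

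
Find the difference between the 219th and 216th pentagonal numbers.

219·(3·219 − 1)/2 = 71832 and 216·(3·216 − 1)/2 = 69876.
Difference: 71832 − 69876 = 1956.

1956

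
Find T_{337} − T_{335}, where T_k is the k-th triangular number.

337·338/2 = 56953 and 335·336/2 = 56280.
Difference: 56953 − 56280 = 673.

673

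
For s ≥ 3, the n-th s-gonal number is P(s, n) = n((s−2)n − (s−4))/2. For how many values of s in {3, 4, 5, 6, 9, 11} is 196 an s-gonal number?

2

s = 3: P(3, 19) = 190 and P(3, 20) = 210; 196 is not s-gonal.
s = 4: P(4, 14) = 196. ✓
s = 5: P(5, 11) = 176 and P(5, 12) = 210; 196 is not s-gonal.
s = 6: P(6, 10) = 190 and P(6, 11) = 231; 196 is not s-gonal.
s = 9: P(9, 7) = 154 and P(9, 8) = 204; 196 is not s-gonal.
s = 11: P(11, 7) = 196. ✓
Hits: s ∈ {4, 11} → 2.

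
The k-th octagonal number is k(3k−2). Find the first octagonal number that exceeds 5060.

5208

Solve n(3n−2) > 5060 for integer n.
The largest n with value ≤ 5060 is 41 (since 4961 ≤ 5060 < 5208), so the first above is n = 42, value 5208.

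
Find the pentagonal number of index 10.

The 10th pentagonal number is n(3n−1)/2 with n = 10.
10·(3·10 − 1)/2 = 10·29/2 = 145.

145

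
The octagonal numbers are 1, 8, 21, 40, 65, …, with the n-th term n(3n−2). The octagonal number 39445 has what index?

Set n(3n−2) = 39445, giving 3n² − 2n − 39445 = 0.
The discriminant is 4 + 12·39445 = 473344, and √473344 = 688.
So n = (2 + 688) / 6 = 690/6 = 115.

115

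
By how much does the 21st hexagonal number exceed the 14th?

483

21·(2·21 − 1) = 861 and 14·(2·14 − 1) = 378.
Difference: 861 − 378 = 483.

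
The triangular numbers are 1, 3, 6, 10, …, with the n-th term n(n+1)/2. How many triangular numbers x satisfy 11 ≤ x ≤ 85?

The n-th triangular number is n(n+1)/2.
Smallest index with value ≥ 11: n = 5 (giving 15).
Largest index with value ≤ 85: n = 12 (giving 78).
Indices 5 through 12: 8 terms.

8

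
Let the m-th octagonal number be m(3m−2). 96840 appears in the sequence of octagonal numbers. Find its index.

Set n(3n−2) = 96840, giving 3n² − 2n − 96840 = 0.
The discriminant is 4 + 12·96840 = 1162084, and √1162084 = 1078.
So n = (2 + 1078) / 6 = 1080/6 = 180.

180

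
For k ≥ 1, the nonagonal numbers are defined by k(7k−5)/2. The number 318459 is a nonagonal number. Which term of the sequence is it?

Set n(7n−5)/2 = 318459, giving 7n² − 5n − 636918 = 0.
The discriminant is 25 + 56·318459 = 17833729, and √17833729 = 4223.
So n = (5 + 4223) / 14 = 4228/14 = 302.

302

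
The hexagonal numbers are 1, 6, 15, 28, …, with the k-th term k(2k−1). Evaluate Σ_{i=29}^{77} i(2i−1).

292285

Σ i(2i−1) = 2Σi² − Σi over i = 29..77.
Σi = 3003 − 406 = 2597 and Σi² = 155155 − 7714 = 147441.
2·147441 − 1·2597 = 292285.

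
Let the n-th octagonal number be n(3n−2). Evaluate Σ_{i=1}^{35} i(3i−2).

43470

Σ i(3i−2) = 3Σi² − 2Σi over i = 1..35.
Σi = 630 and Σi² = 14910.
3·14910 − 2·630 = 43470.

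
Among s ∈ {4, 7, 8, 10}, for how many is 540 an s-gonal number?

2

s = 4: P(4, 23) = 529 and P(4, 24) = 576; 540 is not s-gonal.
s = 7: P(7, 15) = 540. ✓
s = 8: P(8, 13) = 481 and P(8, 14) = 560; 540 is not s-gonal.
s = 10: P(10, 12) = 540. ✓
Hits: s ∈ {7, 10} → 2.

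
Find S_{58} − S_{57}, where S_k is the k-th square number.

115

n² − (n−1)² = 2n − 1, so 58² − 57² = 2·58 − 1 = 115.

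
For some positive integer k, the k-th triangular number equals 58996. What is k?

343

Set n(n+1)/2 = 58996, giving n² + n − 117992 = 0.
So n = (-1 + 687) / 2 = 686/2 = 343.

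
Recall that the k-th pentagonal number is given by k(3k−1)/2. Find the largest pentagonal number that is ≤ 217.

210

Solve n(3n−1)/2 ≤ 217 for integer n.
n = 12 gives 210 ≤ 217, while n = 13 gives 247 > 217; so the answer is 210.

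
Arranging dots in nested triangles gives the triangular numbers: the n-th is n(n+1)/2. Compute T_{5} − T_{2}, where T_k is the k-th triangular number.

12

5·6/2 = 15 and 2·3/2 = 3.
Difference: 15 − 3 = 12.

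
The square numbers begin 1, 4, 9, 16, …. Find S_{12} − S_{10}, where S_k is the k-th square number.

12² = 144 and 10² = 100.
Difference: 144 − 100 = 44.

44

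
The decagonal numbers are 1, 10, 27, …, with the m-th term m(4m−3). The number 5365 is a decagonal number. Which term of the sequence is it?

37

Set n(4n−3) = 5365, giving 4n² − 3n − 5365 = 0.
The discriminant is 9 + 16·5365 = 85849, and √85849 = 293.
So n = (3 + 293) / 8 = 296/8 = 37.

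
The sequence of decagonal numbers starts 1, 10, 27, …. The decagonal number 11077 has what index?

Set n(4n−3) = 11077, giving 4n² − 3n − 11077 = 0.
The discriminant is 9 + 16·11077 = 177241, and √177241 = 421.
So n = (3 + 421) / 8 = 424/8 = 53.
Check: 53·(4·53 − 3) = 11077. ✓

53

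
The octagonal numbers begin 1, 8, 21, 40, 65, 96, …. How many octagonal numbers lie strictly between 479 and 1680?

The n-th octagonal number is n(3n−2).
Smallest index with value > 479: n = 13 (giving 481).
Largest index with value < 1680: n = 23 (giving 1541).
Indices 13 through 23: 11 terms.

11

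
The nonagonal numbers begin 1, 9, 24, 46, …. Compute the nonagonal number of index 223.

The 223rd nonagonal number is n(7n−5)/2 with n = 223.
223·(7·223 − 5)/2 = 223·1556/2 = 223·778 = 173494.

173494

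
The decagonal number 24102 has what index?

Set n(4n−3) = 24102, giving 4n² − 3n − 24102 = 0.
So n = (3 + 621) / 8 = 624/8 = 78.
Check: 78·(4·78 − 3) = 24102. ✓

78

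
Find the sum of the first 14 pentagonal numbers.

1470

Σ i(3i−1)/2 = (3Σi² − Σi) / 2 over i = 1..14.
Σi = 105 and Σi² = 1015.
(3·1015 − 1·105) / 2 = 2940/2 = 1470.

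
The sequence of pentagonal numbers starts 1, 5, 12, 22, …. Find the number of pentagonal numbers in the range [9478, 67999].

134

The n-th pentagonal number is n(3n−1)/2.
Smallest index with value ≥ 9478: n = 80 (giving 9560).
Largest index with value ≤ 67999: n = 213 (giving 67947).
Indices 80 through 213: 134 terms.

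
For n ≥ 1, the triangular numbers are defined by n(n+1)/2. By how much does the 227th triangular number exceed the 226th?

Consecutive triangular numbers differ by n: T_{227} − T_{226} = 227.

227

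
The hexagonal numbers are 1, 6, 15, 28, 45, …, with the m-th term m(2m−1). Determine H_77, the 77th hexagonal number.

The 77th hexagonal number is n(2n−1) with n = 77.
77·(2·77 − 1) = 77·153 = 11781.

11781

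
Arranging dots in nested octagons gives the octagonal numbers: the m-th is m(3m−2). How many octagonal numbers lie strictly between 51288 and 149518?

The n-th octagonal number is n(3n−2).
Smallest index with value > 51288: n = 132 (giving 52008).
Largest index with value < 149518: n = 223 (giving 148741).
Indices 132 through 223: 92 terms.

92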